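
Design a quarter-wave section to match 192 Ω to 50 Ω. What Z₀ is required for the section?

Z_qwt = √(Z_0·R_L) = √(50 × 192) = √9600

Z_qwt ≈ 98 Ω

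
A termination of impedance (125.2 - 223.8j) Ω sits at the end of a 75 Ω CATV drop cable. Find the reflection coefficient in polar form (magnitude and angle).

Γ = (Z_L − Z_0)/(Z_L + Z_0) = (50.2 − j223.8)/(200.2 − j223.8)
|Γ| = 229/300 = 0.764

Γ ≈ 0.764 ∠ -29.2°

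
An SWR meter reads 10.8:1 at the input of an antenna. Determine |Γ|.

|Γ| ≈ 0.831

|Γ| = (S − 1)/(S + 1) = (10.8 − 1)/(10.8 + 1) = 9.8/11.8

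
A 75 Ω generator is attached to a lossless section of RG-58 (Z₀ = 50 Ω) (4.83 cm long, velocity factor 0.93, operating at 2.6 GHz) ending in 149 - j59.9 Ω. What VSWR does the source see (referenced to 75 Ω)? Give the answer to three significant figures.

λ = v/f = 0.93·c / 2.6 GHz = 0.107 m
βl = 2π·l/λ = 2π × 0.45 = 162°
tan(βl) = -0.324
Z_in = Z_0·(Z_L + jZ_0·tanβl)/(Z_0 + jZ_L·tanβl) = 126 + j74.5 Ω
Γ_s = (Z_in − Z_s)/(Z_in + Z_s) = (51 + j74.5)/(201 + j74.5), |Γ_s| = 0.421
VSWR = (1 + |Γ_s|)/(1 − |Γ_s|)

VSWR ≈ 2.45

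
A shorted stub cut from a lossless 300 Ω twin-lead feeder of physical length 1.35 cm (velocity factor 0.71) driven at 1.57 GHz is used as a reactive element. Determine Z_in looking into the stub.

Z_in ≈ +j217 Ω

λ = v/f = 0.71·c / 1.57 GHz = 0.136 m
βl = 2π·l/λ = 2π × 0.0995 = 35.8°
tan(βl) = 0.722
For a shorted stub, Z_in = jZ_0·tan(βl)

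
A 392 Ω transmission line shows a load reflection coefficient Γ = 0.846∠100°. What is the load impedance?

Z_L ≈ 55.5 + j325 Ω

Z_L = Z_0·(1 + Γ)/(1 − Γ) = 392·(0.853 + j0.833)/(1.15 − j0.833)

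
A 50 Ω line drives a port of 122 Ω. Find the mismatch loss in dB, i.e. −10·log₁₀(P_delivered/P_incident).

Γ = (122 − 50)/(122 + 50) = 0.419
|Γ|² = 0.175, so P_del/P_inc = 1 − |Γ|² = 0.825
ML = −10·log₁₀(1 − |Γ|²)

mismatch loss ≈ 0.837 dB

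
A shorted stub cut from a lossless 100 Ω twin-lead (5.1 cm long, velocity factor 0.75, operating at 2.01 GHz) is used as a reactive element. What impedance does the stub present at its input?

λ = v/f = 0.75·c / 2.01 GHz = 0.112 m
βl = 2π·l/λ = 2π × 0.456 = 164°
tan(βl) = -0.286
For a shorted stub, Z_in = jZ_0·tan(βl)

Z_in ≈ −j28.6 Ω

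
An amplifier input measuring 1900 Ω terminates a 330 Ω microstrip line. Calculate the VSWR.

For a purely resistive load, VSWR = R_L/Z_0 or Z_0/R_L (whichever > 1) = 1900/330

VSWR ≈ 5.76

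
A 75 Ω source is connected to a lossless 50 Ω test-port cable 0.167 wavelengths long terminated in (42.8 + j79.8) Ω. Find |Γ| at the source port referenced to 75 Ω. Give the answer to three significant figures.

|Γ| ≈ 0.63

βl = 2π × 0.167 = 60.1°
tan(βl) = 1.74
Z_in = Z_0·(Z_L + jZ_0·tanβl)/(Z_0 + jZ_L·tanβl) = 32.1 − j67 Ω
Γ_s = (Z_in − Z_s)/(Z_in + Z_s) = (-42.9 − j67)/(107 − j67), |Γ_s| = 0.63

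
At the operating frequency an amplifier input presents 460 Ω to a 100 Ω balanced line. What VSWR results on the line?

Γ = (460 − 100)/(460 + 100) = 0.643
VSWR = (1 + 0.643)/(1 − 0.643)

VSWR ≈ 4.6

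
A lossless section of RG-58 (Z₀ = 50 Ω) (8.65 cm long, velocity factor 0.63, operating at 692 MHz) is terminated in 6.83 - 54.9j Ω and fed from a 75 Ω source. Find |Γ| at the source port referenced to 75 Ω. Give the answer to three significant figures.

|Γ| ≈ 0.858

λ = v/f = 0.63·c / 692 MHz = 0.273 m
βl = 2π·l/λ = 2π × 0.317 = 114°
tan(βl) = -2.24
Z_in = Z_0·(Z_L + jZ_0·tanβl)/(Z_0 + jZ_L·tanβl) = 18.4 + j110 Ω
Γ_s = (Z_in − Z_s)/(Z_in + Z_s) = (-56.6 + j110)/(93.4 + j110), |Γ_s| = 0.858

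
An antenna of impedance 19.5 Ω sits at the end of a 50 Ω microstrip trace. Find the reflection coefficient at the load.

Γ = -0.439

Γ = (Z_L − Z_0)/(Z_L + Z_0) = (19.5 − 50)/(19.5 + 50) = -30.5/69.5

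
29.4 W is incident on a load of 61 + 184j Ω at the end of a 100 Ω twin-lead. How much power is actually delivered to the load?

|Γ| = |(-39 + j184)/(161 + j184)| = 0.769
|Γ|² = 0.592
P_refl = |Γ|²·P_inc = 17.4 W, P_del = (1 − |Γ|²)·P_inc = 12 W

P_delivered ≈ 12 W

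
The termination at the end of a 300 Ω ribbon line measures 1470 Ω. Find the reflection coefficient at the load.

Γ = 0.661

Γ = (Z_L − Z_0)/(Z_L + Z_0) = (1470 − 300)/(1470 + 300) = 1170/1770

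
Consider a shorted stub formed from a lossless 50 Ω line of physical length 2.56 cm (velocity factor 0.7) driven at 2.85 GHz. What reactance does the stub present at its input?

X_in ≈ -71.2 Ω (capacitive)

λ = v/f = 0.7·c / 2.85 GHz = 0.0737 m
βl = 2π·l/λ = 2π × 0.347 = 125°
tan(βl) = -1.42
For a shorted stub, Z_in = jZ_0·tan(βl)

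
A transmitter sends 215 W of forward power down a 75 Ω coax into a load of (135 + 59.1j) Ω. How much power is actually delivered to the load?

|Γ| = |(60 + j59.1)/(210 + j59.1)| = 0.386
|Γ|² = 0.149
P_refl = |Γ|²·P_inc = 32 W, P_del = (1 − |Γ|²)·P_inc = 183 W

P_delivered ≈ 183 W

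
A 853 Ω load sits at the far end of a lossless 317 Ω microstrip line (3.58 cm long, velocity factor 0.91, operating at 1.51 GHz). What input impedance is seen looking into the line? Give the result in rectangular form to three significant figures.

λ = v/f = 0.91·c / 1.51 GHz = 0.181 m
βl = 2π·l/λ = 2π × 0.198 = 71.3°
tan(βl) = tan(71.3°) = 2.95
Z_in = Z_0·(Z_L + jZ_0·tanβl)/(Z_0 + jZ_L·tanβl)
     = 317·(853 + j936)/(317 + j2520)

Z_in ≈ 129 − j91.1 Ω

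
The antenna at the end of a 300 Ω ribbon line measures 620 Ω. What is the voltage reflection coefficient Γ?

Γ = 0.348

Γ = (Z_L − Z_0)/(Z_L + Z_0) = (620 − 300)/(620 + 300) = 320/920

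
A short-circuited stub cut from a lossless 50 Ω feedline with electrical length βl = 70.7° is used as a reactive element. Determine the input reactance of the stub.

tan(βl) = 2.86
For a short-circuited stub, Z_in = jZ_0·tan(βl)

X_in ≈ 143 Ω (inductive)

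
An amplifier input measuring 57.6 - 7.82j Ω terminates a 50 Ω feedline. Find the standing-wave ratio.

VSWR ≈ 1.22

Γ = (Z_L − Z_0)/(Z_L + Z_0) = (7.6 − j7.82)/(107.6 − j7.82)
|Γ| = 10.9/108 = 0.101
VSWR = (1 + |Γ|)/(1 − |Γ|) = 1.1/0.899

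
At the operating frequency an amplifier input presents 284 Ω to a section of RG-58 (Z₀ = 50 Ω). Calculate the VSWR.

VSWR ≈ 5.68

For a purely resistive load, VSWR = R_L/Z_0 or Z_0/R_L (whichever > 1) = 284/50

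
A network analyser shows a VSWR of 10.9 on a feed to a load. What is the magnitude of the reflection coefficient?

|Γ| ≈ 0.832

|Γ| = (S − 1)/(S + 1) = (10.9 − 1)/(10.9 + 1) = 9.9/11.9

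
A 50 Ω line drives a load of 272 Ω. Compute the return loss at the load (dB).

Γ = (272 − 50)/(272 + 50) = 0.689
RL = −20·log₁₀|Γ| = −20·log₁₀(0.689)

RL ≈ 3.23 dB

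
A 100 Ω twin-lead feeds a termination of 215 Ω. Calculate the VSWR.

VSWR ≈ 2.15

Γ = (215 − 100)/(215 + 100) = 0.365
VSWR = (1 + 0.365)/(1 − 0.365)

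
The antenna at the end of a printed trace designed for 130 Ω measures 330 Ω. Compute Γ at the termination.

Γ = (Z_L − Z_0)/(Z_L + Z_0) = (330 − 130)/(330 + 130) = 200/460

Γ = 0.435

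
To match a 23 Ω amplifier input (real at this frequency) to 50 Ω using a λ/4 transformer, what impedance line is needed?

Z_qwt = √(Z_0·R_L) = √(50 × 23) = √1150

Z_qwt ≈ 33.9 Ω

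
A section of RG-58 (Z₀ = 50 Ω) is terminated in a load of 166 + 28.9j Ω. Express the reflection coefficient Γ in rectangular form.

Γ = (Z_L − Z_0)/(Z_L + Z_0) = (116 + j28.9)/(216 + j28.9)

Γ ≈ 0.545 + j0.0609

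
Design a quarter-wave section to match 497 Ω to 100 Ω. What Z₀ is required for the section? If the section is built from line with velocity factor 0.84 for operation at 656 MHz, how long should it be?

Z_qwt ≈ 223 Ω; length ≈ 9.6 cm

Z_qwt = √(Z_0·R_L) = √(100 × 497) = √49700
λ = 0.84·c/f = 0.384 m, so l = λ/4 = 0.096 m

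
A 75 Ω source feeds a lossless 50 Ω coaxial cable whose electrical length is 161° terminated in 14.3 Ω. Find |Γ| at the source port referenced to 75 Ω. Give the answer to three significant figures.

|Γ| ≈ 0.664

tan(βl) = -0.344
Z_in = Z_0·(Z_L + jZ_0·tanβl)/(Z_0 + jZ_L·tanβl) = 15.8 − j15.7 Ω
Γ_s = (Z_in − Z_s)/(Z_in + Z_s) = (-59.2 − j15.7)/(90.8 − j15.7), |Γ_s| = 0.664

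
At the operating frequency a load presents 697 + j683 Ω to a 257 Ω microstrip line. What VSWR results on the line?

VSWR ≈ 5.5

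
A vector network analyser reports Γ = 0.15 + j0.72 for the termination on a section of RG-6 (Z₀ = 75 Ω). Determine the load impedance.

Z_L = Z_0·(1 + Γ)/(1 − Γ) = 75·(1.15 + j0.72)/(0.85 − j0.72)

Z_L ≈ 27.7 + j87 Ω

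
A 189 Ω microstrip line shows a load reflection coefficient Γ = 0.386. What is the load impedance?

Z_L = Z_0·(1 + Γ)/(1 − Γ) = 189·(1.39)/(0.614)

Z_L ≈ 427 Ω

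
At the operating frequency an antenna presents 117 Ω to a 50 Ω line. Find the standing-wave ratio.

For a purely resistive load, VSWR = R_L/Z_0 or Z_0/R_L (whichever > 1) = 117/50

VSWR ≈ 2.34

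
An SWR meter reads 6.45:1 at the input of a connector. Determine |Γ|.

|Γ| = (S − 1)/(S + 1) = (6.45 − 1)/(6.45 + 1) = 5.45/7.45

|Γ| ≈ 0.732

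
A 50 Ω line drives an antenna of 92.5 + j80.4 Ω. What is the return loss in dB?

RL ≈ 5.1 dB

Γ = (42.5 + j80.4)/(142.5 + j80.4), |Γ| = 0.556
RL = −20·log₁₀|Γ| = −20·log₁₀(0.556)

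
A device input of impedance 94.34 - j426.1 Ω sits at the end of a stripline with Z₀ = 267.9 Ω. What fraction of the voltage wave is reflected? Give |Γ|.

Γ = (Z_L − Z_0)/(Z_L + Z_0) = (-173.6 − j426.1)/(362.2 − j426.1)
|Γ| = 460/559

|Γ| ≈ 0.823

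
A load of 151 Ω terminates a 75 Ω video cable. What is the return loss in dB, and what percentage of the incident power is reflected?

RL ≈ 9.47 dB; 11.3% of incident power reflected

Γ = (151 − 75)/(151 + 75) = 0.336
RL = −20·log₁₀(0.336) = 9.47 dB
P_refl/P_inc = |Γ|² = 0.113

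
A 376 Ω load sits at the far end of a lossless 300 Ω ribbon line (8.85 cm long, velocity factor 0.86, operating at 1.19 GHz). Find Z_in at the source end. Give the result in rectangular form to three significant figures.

λ = v/f = 0.86·c / 1.19 GHz = 0.217 m
βl = 2π·l/λ = 2π × 0.408 = 147°
tan(βl) = tan(147°) = -0.651
Z_in = Z_0·(Z_L + jZ_0·tanβl)/(Z_0 + jZ_L·tanβl)
     = 300·(376 − j195)/(300 − j245)

Z_in ≈ 321 + j66.9 Ω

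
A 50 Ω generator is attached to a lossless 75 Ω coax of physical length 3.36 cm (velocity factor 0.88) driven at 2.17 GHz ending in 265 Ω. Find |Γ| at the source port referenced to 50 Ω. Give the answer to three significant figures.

λ = v/f = 0.88·c / 2.17 GHz = 0.122 m
βl = 2π·l/λ = 2π × 0.276 = 99.4°
tan(βl) = -6.02
Z_in = Z_0·(Z_L + jZ_0·tanβl)/(Z_0 + jZ_L·tanβl) = 21.8 + j11.4 Ω
Γ_s = (Z_in − Z_s)/(Z_in + Z_s) = (-28.2 + j11.4)/(71.8 + j11.4), |Γ_s| = 0.419

|Γ| ≈ 0.419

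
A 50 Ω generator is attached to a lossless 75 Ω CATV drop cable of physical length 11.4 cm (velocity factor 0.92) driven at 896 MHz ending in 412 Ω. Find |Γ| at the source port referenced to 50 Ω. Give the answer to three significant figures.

|Γ| ≈ 0.708

λ = v/f = 0.92·c / 896 MHz = 0.308 m
βl = 2π·l/λ = 2π × 0.37 = 133°
tan(βl) = -1.06
Z_in = Z_0·(Z_L + jZ_0·tanβl)/(Z_0 + jZ_L·tanβl) = 25 + j66.2 Ω
Γ_s = (Z_in − Z_s)/(Z_in + Z_s) = (-25 + j66.2)/(75 + j66.2), |Γ_s| = 0.708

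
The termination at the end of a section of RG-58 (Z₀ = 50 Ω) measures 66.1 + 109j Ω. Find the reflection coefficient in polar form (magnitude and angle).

Γ = (Z_L − Z_0)/(Z_L + Z_0) = (16.1 + j109)/(116.1 + j109)
|Γ| = 110/159 = 0.692

Γ ≈ 0.692 ∠ 38.4°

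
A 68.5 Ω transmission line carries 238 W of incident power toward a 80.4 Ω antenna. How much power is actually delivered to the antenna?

P_delivered ≈ 236 W

Γ = (80.4 − 68.5)/(80.4 + 68.5) = 0.0799
|Γ|² = 0.00639
P_refl = |Γ|²·P_inc = 1.52 W, P_del = (1 − |Γ|²)·P_inc = 236 W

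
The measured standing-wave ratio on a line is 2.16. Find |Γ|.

|Γ| = (S − 1)/(S + 1) = (2.16 − 1)/(2.16 + 1) = 1.16/3.16

|Γ| ≈ 0.367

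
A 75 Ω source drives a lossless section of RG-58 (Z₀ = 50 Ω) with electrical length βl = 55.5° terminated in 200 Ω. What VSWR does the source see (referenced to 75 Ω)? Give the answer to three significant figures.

tan(βl) = 1.46
Z_in = Z_0·(Z_L + jZ_0·tanβl)/(Z_0 + jZ_L·tanβl) = 17.9 − j31.3 Ω
Γ_s = (Z_in − Z_s)/(Z_in + Z_s) = (-57.1 − j31.3)/(92.9 − j31.3), |Γ_s| = 0.665
VSWR = (1 + |Γ_s|)/(1 − |Γ_s|)

VSWR ≈ 4.96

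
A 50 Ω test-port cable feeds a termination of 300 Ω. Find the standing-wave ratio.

VSWR ≈ 6

Γ = (300 − 50)/(300 + 50) = 0.714
VSWR = (1 + 0.714)/(1 − 0.714)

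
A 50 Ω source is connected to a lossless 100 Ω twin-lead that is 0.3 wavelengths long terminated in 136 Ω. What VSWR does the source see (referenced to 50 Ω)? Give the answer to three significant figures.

βl = 2π × 0.3 = 108°
tan(βl) = -3.08
Z_in = Z_0·(Z_L + jZ_0·tanβl)/(Z_0 + jZ_L·tanβl) = 76.9 + j14.1 Ω
Γ_s = (Z_in − Z_s)/(Z_in + Z_s) = (26.9 + j14.1)/(127 + j14.1), |Γ_s| = 0.238
VSWR = (1 + |Γ_s|)/(1 − |Γ_s|)

VSWR ≈ 1.62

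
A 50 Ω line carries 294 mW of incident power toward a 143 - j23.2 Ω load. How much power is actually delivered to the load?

P_delivered ≈ 223 mW

|Γ| = |(93 − j23.2)/(193 − j23.2)| = 0.493
|Γ|² = 0.243
P_refl = |Γ|²·P_inc = 71.5 mW, P_del = (1 − |Γ|²)·P_inc = 223 mW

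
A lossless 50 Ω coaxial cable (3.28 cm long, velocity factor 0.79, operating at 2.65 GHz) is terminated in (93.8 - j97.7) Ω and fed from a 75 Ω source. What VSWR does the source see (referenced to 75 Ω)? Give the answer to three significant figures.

λ = v/f = 0.79·c / 2.65 GHz = 0.0894 m
βl = 2π·l/λ = 2π × 0.367 = 132°
tan(βl) = -1.11
Z_in = Z_0·(Z_L + jZ_0·tanβl)/(Z_0 + jZ_L·tanβl) = 36.7 + j65.7 Ω
Γ_s = (Z_in − Z_s)/(Z_in + Z_s) = (-38.3 + j65.7)/(112 + j65.7), |Γ_s| = 0.586
VSWR = (1 + |Γ_s|)/(1 − |Γ_s|)

VSWR ≈ 3.84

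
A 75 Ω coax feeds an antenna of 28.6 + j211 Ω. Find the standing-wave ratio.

VSWR ≈ 23.7

Γ = (Z_L − Z_0)/(Z_L + Z_0) = (-46.4 + j211)/(103.6 + j211)
|Γ| = 216/235 = 0.919
VSWR = (1 + |Γ|)/(1 − |Γ|) = 1.92/0.0809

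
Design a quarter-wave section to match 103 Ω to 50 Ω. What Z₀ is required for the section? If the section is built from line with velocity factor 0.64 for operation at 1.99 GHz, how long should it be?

Z_qwt ≈ 71.8 Ω; length ≈ 2.41 cm

Z_qwt = √(Z_0·R_L) = √(50 × 103) = √5150
λ = 0.64·c/f = 0.0965 m, so l = λ/4 = 0.0241 m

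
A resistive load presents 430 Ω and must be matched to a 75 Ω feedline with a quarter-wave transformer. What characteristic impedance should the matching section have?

Z_qwt = √(Z_0·R_L) = √(75 × 430) = √32250

Z_qwt ≈ 180 Ω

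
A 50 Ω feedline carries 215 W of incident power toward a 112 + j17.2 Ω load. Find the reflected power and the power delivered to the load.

P_reflected ≈ 33.5 W; P_delivered ≈ 181 W

|Γ| = |(62 + j17.2)/(162 + j17.2)| = 0.395
|Γ|² = 0.156
P_refl = |Γ|²·P_inc = 33.5 W, P_del = (1 − |Γ|²)·P_inc = 181 W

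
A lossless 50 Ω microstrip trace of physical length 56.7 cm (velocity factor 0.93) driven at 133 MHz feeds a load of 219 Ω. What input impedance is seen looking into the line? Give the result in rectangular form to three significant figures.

λ = v/f = 0.93·c / 133 MHz = 2.1 m
βl = 2π·l/λ = 2π × 0.27 = 97.3°
tan(βl) = tan(97.3°) = -7.8
Z_in = Z_0·(Z_L + jZ_0·tanβl)/(Z_0 + jZ_L·tanβl)
     = 50·(219 − j390)/(50 − j1710)

Z_in ≈ 11.6 + j6.07 Ω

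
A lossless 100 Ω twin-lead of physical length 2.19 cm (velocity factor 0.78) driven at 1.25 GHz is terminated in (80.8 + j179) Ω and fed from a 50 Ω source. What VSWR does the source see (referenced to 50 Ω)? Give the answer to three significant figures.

VSWR ≈ 11

λ = v/f = 0.78·c / 1.25 GHz = 0.187 m
βl = 2π·l/λ = 2π × 0.117 = 42.1°
tan(βl) = 0.904
Z_in = Z_0·(Z_L + jZ_0·tanβl)/(Z_0 + jZ_L·tanβl) = 160 − j246 Ω
Γ_s = (Z_in − Z_s)/(Z_in + Z_s) = (110 − j246)/(210 − j246), |Γ_s| = 0.833
VSWR = (1 + |Γ_s|)/(1 − |Γ_s|)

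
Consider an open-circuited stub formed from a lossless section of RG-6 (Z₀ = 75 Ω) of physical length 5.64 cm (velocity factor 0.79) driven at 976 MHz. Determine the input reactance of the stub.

X_in ≈ -8.39 Ω (capacitive)

λ = v/f = 0.79·c / 976 MHz = 0.243 m
βl = 2π·l/λ = 2π × 0.232 = 83.6°
tan(βl) = 8.94
For an open-circuited stub, Z_in = −jZ_0·cot(βl) = −jZ_0/tan(βl)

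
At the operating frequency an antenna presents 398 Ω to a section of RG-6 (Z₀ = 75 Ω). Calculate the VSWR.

Γ = (398 − 75)/(398 + 75) = 0.683
VSWR = (1 + 0.683)/(1 − 0.683)

VSWR ≈ 5.31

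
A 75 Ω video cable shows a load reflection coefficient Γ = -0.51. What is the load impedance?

Z_L = Z_0·(1 + Γ)/(1 − Γ) = 75·(0.49)/(1.51)

Z_L ≈ 24.3 Ω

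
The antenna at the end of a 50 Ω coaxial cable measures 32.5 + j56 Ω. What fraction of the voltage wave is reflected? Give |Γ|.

Γ = (Z_L − Z_0)/(Z_L + Z_0) = (-17.5 + j56)/(82.5 + j56)
|Γ| = 58.7/99.7

|Γ| ≈ 0.588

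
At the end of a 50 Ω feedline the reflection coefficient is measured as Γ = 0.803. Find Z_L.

Z_L = Z_0·(1 + Γ)/(1 − Γ) = 50·(1.8)/(0.197)

Z_L ≈ 458 Ω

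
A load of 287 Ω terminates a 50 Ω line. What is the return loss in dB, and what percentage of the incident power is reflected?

Γ = (287 − 50)/(287 + 50) = 0.703
RL = −20·log₁₀(0.703) = 3.06 dB
P_refl/P_inc = |Γ|² = 0.495

RL ≈ 3.06 dB; 49.5% of incident power reflected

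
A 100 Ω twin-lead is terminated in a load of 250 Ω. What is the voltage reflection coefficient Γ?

Γ = 0.429

Γ = (Z_L − Z_0)/(Z_L + Z_0) = (250 − 100)/(250 + 100) = 150/350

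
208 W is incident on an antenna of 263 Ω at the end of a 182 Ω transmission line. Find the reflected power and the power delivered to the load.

P_reflected ≈ 6.89 W; P_delivered ≈ 201 W

Γ = (263 − 182)/(263 + 182) = 0.182
|Γ|² = 0.0331
P_refl = |Γ|²·P_inc = 6.89 W, P_del = (1 − |Γ|²)·P_inc = 201 W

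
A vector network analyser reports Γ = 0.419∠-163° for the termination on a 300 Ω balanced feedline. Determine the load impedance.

Z_L ≈ 125 − j37.2 Ω

Z_L = Z_0·(1 + Γ)/(1 − Γ) = 300·(0.599 − j0.123)/(1.4 + j0.123)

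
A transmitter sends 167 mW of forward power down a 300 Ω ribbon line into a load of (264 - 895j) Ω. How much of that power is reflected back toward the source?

P_reflected ≈ 120 mW

|Γ| = |(-36 − j895)/(564 − j895)| = 0.847
|Γ|² = 0.717
P_refl = |Γ|²·P_inc = 120 mW, P_del = (1 − |Γ|²)·P_inc = 47.3 mW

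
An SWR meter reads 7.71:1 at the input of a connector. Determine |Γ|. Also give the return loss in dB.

|Γ| = (S − 1)/(S + 1) = (7.71 − 1)/(7.71 + 1) = 6.71/8.71
RL = −20·log₁₀|Γ| = −20·log₁₀(0.77)

|Γ| ≈ 0.77; return loss ≈ 2.27 dB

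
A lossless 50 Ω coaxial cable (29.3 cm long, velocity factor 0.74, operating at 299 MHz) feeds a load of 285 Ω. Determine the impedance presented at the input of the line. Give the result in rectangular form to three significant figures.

λ = v/f = 0.74·c / 299 MHz = 0.742 m
βl = 2π·l/λ = 2π × 0.395 = 142°
tan(βl) = tan(142°) = -0.779
Z_in = Z_0·(Z_L + jZ_0·tanβl)/(Z_0 + jZ_L·tanβl)
     = 50·(285 − j39)/(50 − j222)

Z_in ≈ 22.1 + j59.2 Ω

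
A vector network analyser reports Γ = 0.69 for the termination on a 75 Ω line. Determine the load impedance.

Z_L = Z_0·(1 + Γ)/(1 − Γ) = 75·(1.69)/(0.31)

Z_L ≈ 409 Ω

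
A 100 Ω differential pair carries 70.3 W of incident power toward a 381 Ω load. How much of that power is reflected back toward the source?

Γ = (381 − 100)/(381 + 100) = 0.584
|Γ|² = 0.341
P_refl = |Γ|²·P_inc = 24 W, P_del = (1 − |Γ|²)·P_inc = 46.3 W

P_reflected ≈ 24 W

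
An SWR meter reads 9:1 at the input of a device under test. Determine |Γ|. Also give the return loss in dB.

|Γ| ≈ 0.8; return loss ≈ 1.94 dB

|Γ| = (S − 1)/(S + 1) = (9 − 1)/(9 + 1) = 8/10
RL = −20·log₁₀|Γ| = −20·log₁₀(0.8)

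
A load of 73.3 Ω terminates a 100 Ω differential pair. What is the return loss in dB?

Γ = (73.3 − 100)/(73.3 + 100) = -0.154
RL = −20·log₁₀|Γ| = −20·log₁₀(0.154)

RL ≈ 16.2 dB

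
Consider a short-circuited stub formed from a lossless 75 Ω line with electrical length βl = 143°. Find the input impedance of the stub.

Z_in ≈ −j56.5 Ω

tan(βl) = -0.754
For a short-circuited stub, Z_in = jZ_0·tan(βl)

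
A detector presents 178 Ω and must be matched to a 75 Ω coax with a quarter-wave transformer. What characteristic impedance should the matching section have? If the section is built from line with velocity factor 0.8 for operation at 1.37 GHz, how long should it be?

Z_qwt = √(Z_0·R_L) = √(75 × 178) = √13350
λ = 0.8·c/f = 0.175 m, so l = λ/4 = 0.0438 m

Z_qwt ≈ 116 Ω; length ≈ 4.38 cm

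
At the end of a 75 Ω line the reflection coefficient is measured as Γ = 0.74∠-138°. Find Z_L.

Z_L = Z_0·(1 + Γ)/(1 − Γ) = 75·(0.45 − j0.495)/(1.55 + j0.495)

Z_L ≈ 12.8 − j28.1 Ω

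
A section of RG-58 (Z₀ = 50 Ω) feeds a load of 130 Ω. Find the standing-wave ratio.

For a purely resistive load, VSWR = R_L/Z_0 or Z_0/R_L (whichever > 1) = 130/50

VSWR ≈ 2.6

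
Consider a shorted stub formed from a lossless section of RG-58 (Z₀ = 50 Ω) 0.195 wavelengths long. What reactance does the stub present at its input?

X_in ≈ 139 Ω (inductive)

βl = 2π × 0.195 = 70.2°
tan(βl) = 2.78
For a shorted stub, Z_in = jZ_0·tan(βl)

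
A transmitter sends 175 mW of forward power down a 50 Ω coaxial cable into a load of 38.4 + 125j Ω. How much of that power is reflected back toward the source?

|Γ| = |(-11.6 + j125)/(88.4 + j125)| = 0.82
|Γ|² = 0.672
P_refl = |Γ|²·P_inc = 118 mW, P_del = (1 − |Γ|²)·P_inc = 57.3 mW

P_reflected ≈ 118 mW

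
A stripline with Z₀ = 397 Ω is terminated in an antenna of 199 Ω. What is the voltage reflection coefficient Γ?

Γ = -0.332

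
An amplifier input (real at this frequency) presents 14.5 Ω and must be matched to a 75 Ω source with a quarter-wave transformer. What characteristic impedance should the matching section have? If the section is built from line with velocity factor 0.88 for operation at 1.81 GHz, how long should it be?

Z_qwt ≈ 33 Ω; length ≈ 3.65 cm

Z_qwt = √(Z_0·R_L) = √(75 × 14.5) = √1088
λ = 0.88·c/f = 0.146 m, so l = λ/4 = 0.0365 m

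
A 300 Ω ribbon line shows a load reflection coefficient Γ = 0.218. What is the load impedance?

Z_L ≈ 467 Ω

Z_L = Z_0·(1 + Γ)/(1 − Γ) = 300·(1.22)/(0.782)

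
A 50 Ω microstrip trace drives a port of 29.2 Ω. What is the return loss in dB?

Γ = (29.2 − 50)/(29.2 + 50) = -0.263
RL = −20·log₁₀|Γ| = −20·log₁₀(0.263)

RL ≈ 11.6 dB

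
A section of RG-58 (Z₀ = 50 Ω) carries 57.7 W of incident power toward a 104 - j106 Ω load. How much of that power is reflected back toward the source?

P_reflected ≈ 23.4 W

|Γ| = |(54 − j106)/(154 − j106)| = 0.636
|Γ|² = 0.405
P_refl = |Γ|²·P_inc = 23.4 W, P_del = (1 − |Γ|²)·P_inc = 34.3 W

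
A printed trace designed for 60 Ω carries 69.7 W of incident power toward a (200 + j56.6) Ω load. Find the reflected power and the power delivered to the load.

|Γ| = |(140 + j56.6)/(260 + j56.6)| = 0.568
|Γ|² = 0.322
P_refl = |Γ|²·P_inc = 22.4 W, P_del = (1 − |Γ|²)·P_inc = 47.3 W

P_reflected ≈ 22.4 W; P_delivered ≈ 47.3 W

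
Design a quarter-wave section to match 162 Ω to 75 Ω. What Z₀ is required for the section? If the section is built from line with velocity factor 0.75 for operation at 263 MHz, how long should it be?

Z_qwt ≈ 110 Ω; length ≈ 21.4 cm

Z_qwt = √(Z_0·R_L) = √(75 × 162) = √12150
λ = 0.75·c/f = 0.856 m, so l = λ/4 = 0.214 m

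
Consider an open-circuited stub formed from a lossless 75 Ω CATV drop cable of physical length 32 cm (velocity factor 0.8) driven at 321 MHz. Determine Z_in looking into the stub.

λ = v/f = 0.8·c / 321 MHz = 0.748 m
βl = 2π·l/λ = 2π × 0.428 = 154°
tan(βl) = -0.486
For an open-circuited stub, Z_in = −jZ_0·cot(βl) = −jZ_0/tan(βl)

Z_in ≈ +j154 Ω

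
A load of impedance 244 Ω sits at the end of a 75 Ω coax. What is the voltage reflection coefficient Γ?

Γ = (Z_L − Z_0)/(Z_L + Z_0) = (244 − 75)/(244 + 75) = 169/319

Γ = 0.53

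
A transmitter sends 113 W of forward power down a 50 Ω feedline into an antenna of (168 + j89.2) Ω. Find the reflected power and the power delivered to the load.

P_reflected ≈ 44.6 W; P_delivered ≈ 68.4 W

|Γ| = |(118 + j89.2)/(218 + j89.2)| = 0.628
|Γ|² = 0.394
P_refl = |Γ|²·P_inc = 44.6 W, P_del = (1 − |Γ|²)·P_inc = 68.4 W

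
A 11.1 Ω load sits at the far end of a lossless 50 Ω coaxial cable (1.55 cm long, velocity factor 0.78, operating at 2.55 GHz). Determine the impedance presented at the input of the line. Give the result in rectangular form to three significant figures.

λ = v/f = 0.78·c / 2.55 GHz = 0.0918 m
βl = 2π·l/λ = 2π × 0.169 = 60.8°
tan(βl) = tan(60.8°) = 1.79
Z_in = Z_0·(Z_L + jZ_0·tanβl)/(Z_0 + jZ_L·tanβl)
     = 50·(11.1 + j89.5)/(50 + j19.9)

Z_in ≈ 40.3 + j73.5 Ω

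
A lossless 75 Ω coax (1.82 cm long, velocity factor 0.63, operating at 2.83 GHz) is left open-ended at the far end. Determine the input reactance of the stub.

λ = v/f = 0.63·c / 2.83 GHz = 0.0668 m
βl = 2π·l/λ = 2π × 0.273 = 98.1°
tan(βl) = -7.02
For an open-ended stub, Z_in = −jZ_0·cot(βl) = −jZ_0/tan(βl)

X_in ≈ 10.7 Ω (inductive)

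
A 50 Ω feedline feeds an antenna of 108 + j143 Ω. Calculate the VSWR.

Γ = (Z_L − Z_0)/(Z_L + Z_0) = (58 + j143)/(158 + j143)
|Γ| = 154/213 = 0.724
VSWR = (1 + |Γ|)/(1 − |Γ|) = 1.72/0.276

VSWR ≈ 6.25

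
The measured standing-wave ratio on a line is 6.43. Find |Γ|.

|Γ| ≈ 0.731

|Γ| = (S − 1)/(S + 1) = (6.43 − 1)/(6.43 + 1) = 5.43/7.43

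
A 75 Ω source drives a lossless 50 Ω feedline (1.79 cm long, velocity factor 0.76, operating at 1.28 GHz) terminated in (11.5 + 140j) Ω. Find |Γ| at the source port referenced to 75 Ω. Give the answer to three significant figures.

|Γ| ≈ 0.932

λ = v/f = 0.76·c / 1.28 GHz = 0.178 m
βl = 2π·l/λ = 2π × 0.1 = 36.2°
tan(βl) = 0.731
Z_in = Z_0·(Z_L + jZ_0·tanβl)/(Z_0 + jZ_L·tanβl) = 15.7 − j166 Ω
Γ_s = (Z_in − Z_s)/(Z_in + Z_s) = (-59.3 − j166)/(90.7 − j166), |Γ_s| = 0.932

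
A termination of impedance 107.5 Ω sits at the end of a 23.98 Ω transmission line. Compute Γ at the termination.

Γ = 0.635

Γ = (Z_L − Z_0)/(Z_L + Z_0) = (107.5 − 23.98)/(107.5 + 23.98) = 83.52/131.5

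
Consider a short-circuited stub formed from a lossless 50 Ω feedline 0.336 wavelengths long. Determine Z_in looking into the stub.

βl = 2π × 0.336 = 121°
tan(βl) = -1.67
For a short-circuited stub, Z_in = jZ_0·tan(βl)

Z_in ≈ −j83.3 Ω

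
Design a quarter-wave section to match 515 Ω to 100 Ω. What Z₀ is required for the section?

Z_qwt ≈ 227 Ω

Z_qwt = √(Z_0·R_L) = √(100 × 515) = √51500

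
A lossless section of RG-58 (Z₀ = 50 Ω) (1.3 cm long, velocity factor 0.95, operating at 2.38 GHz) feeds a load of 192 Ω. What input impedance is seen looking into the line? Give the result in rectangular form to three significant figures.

Z_in ≈ 29.7 − j52 Ω

λ = v/f = 0.95·c / 2.38 GHz = 0.12 m
βl = 2π·l/λ = 2π × 0.109 = 39.1°
tan(βl) = tan(39.1°) = 0.812
Z_in = Z_0·(Z_L + jZ_0·tanβl)/(Z_0 + jZ_L·tanβl)
     = 50·(192 + j40.6)/(50 + j156)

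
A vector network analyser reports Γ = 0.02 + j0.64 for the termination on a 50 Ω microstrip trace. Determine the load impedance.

Z_L = Z_0·(1 + Γ)/(1 − Γ) = 50·(1.02 + j0.64)/(0.98 − j0.64)

Z_L ≈ 21.5 + j46.7 Ω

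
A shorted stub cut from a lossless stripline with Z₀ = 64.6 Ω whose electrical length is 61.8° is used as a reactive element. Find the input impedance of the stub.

Z_in ≈ +j120 Ω

tan(βl) = 1.86
For a shorted stub, Z_in = jZ_0·tan(βl)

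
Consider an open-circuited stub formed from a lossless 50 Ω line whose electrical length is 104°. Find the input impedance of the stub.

tan(βl) = -4.01
For an open-circuited stub, Z_in = −jZ_0·cot(βl) = −jZ_0/tan(βl)

Z_in ≈ +j12.5 Ω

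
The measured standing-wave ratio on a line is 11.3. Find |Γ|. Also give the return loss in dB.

|Γ| ≈ 0.837; return loss ≈ 1.54 dB

|Γ| = (S − 1)/(S + 1) = (11.3 − 1)/(11.3 + 1) = 10.3/12.3
RL = −20·log₁₀|Γ| = −20·log₁₀(0.837)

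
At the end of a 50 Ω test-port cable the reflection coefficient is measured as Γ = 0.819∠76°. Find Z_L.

Z_L = Z_0·(1 + Γ)/(1 − Γ) = 50·(1.2 + j0.795)/(0.802 − j0.795)

Z_L ≈ 12.9 + j62.4 Ω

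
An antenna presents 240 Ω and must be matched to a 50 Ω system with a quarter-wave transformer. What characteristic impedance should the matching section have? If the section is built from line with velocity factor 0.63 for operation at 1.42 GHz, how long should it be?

Z_qwt ≈ 110 Ω; length ≈ 3.33 cm

Z_qwt = √(Z_0·R_L) = √(50 × 240) = √12000
λ = 0.63·c/f = 0.133 m, so l = λ/4 = 0.0333 m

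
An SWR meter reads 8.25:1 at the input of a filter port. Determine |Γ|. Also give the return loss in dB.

|Γ| = (S − 1)/(S + 1) = (8.25 − 1)/(8.25 + 1) = 7.25/9.25
RL = −20·log₁₀|Γ| = −20·log₁₀(0.784)

|Γ| ≈ 0.784; return loss ≈ 2.12 dB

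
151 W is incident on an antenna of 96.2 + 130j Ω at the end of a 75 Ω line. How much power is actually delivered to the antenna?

|Γ| = |(21.2 + j130)/(171.2 + j130)| = 0.613
|Γ|² = 0.375
P_refl = |Γ|²·P_inc = 56.7 W, P_del = (1 − |Γ|²)·P_inc = 94.3 W

P_delivered ≈ 94.3 W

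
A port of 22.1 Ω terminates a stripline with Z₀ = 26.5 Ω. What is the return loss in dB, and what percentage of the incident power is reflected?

RL ≈ 20.9 dB; 0.82% of incident power reflected

Γ = (22.1 − 26.5)/(22.1 + 26.5) = -0.0905
RL = −20·log₁₀(0.0905) = 20.9 dB
P_refl/P_inc = |Γ|² = 0.0082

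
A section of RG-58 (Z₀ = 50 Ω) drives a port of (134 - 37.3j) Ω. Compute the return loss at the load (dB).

Γ = (84 − j37.3)/(184 − j37.3), |Γ| = 0.49
RL = −20·log₁₀|Γ| = −20·log₁₀(0.49)

RL ≈ 6.2 dB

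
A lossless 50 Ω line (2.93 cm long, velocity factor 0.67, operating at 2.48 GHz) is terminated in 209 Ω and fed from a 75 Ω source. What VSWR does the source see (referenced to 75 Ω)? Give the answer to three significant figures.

VSWR ≈ 4.86

λ = v/f = 0.67·c / 2.48 GHz = 0.081 m
βl = 2π·l/λ = 2π × 0.362 = 130°
tan(βl) = -1.19
Z_in = Z_0·(Z_L + jZ_0·tanβl)/(Z_0 + jZ_L·tanβl) = 19.7 + j38.2 Ω
Γ_s = (Z_in − Z_s)/(Z_in + Z_s) = (-55.3 + j38.2)/(94.7 + j38.2), |Γ_s| = 0.659
VSWR = (1 + |Γ_s|)/(1 − |Γ_s|)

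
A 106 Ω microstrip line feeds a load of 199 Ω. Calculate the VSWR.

VSWR ≈ 1.88

For a purely resistive load, VSWR = R_L/Z_0 or Z_0/R_L (whichever > 1) = 199/106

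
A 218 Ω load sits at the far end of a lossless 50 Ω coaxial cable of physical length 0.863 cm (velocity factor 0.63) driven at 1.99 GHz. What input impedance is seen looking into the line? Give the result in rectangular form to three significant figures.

λ = v/f = 0.63·c / 1.99 GHz = 0.095 m
βl = 2π·l/λ = 2π × 0.0909 = 32.7°
tan(βl) = tan(32.7°) = 0.642
Z_in = Z_0·(Z_L + jZ_0·tanβl)/(Z_0 + jZ_L·tanβl)
     = 50·(218 + j32.1)/(50 + j140)

Z_in ≈ 34.8 − j65.4 Ω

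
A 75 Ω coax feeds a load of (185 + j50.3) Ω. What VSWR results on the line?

Γ = (Z_L − Z_0)/(Z_L + Z_0) = (110 + j50.3)/(260 + j50.3)
|Γ| = 121/265 = 0.457
VSWR = (1 + |Γ|)/(1 − |Γ|) = 1.46/0.543

VSWR ≈ 2.68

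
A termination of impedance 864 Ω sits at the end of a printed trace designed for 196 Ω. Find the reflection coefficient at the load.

Γ = (Z_L − Z_0)/(Z_L + Z_0) = (864 − 196)/(864 + 196) = 668/1060

Γ = 0.63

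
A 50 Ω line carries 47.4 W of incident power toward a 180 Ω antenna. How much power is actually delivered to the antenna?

Γ = (180 − 50)/(180 + 50) = 0.565
|Γ|² = 0.319
P_refl = |Γ|²·P_inc = 15.1 W, P_del = (1 − |Γ|²)·P_inc = 32.3 W

P_delivered ≈ 32.3 W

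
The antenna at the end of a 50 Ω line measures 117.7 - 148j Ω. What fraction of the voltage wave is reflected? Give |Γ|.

|Γ| ≈ 0.728

Γ = (Z_L − Z_0)/(Z_L + Z_0) = (67.7 − j148)/(167.7 − j148)
|Γ| = 163/224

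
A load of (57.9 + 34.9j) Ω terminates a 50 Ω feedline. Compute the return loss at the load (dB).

RL ≈ 10 dB

Γ = (7.9 + j34.9)/(107.9 + j34.9), |Γ| = 0.316
RL = −20·log₁₀|Γ| = −20·log₁₀(0.316)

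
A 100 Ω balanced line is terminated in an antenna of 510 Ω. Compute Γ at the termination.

Γ = (Z_L − Z_0)/(Z_L + Z_0) = (510 − 100)/(510 + 100) = 410/610

Γ = 0.672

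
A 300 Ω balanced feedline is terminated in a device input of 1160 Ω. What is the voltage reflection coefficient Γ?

Γ = 0.589

Γ = (Z_L − Z_0)/(Z_L + Z_0) = (1160 − 300)/(1160 + 300) = 860/1460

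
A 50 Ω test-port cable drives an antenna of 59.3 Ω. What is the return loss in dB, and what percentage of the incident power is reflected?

Γ = (59.3 − 50)/(59.3 + 50) = 0.0851
RL = −20·log₁₀(0.0851) = 21.4 dB
P_refl/P_inc = |Γ|² = 0.00724

RL ≈ 21.4 dB; 0.724% of incident power reflected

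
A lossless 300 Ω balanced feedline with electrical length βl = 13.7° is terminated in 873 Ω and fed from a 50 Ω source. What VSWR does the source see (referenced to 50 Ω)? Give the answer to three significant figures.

tan(βl) = 0.244
Z_in = Z_0·(Z_L + jZ_0·tanβl)/(Z_0 + jZ_L·tanβl) = 615 − j363 Ω
Γ_s = (Z_in − Z_s)/(Z_in + Z_s) = (565 − j363)/(665 − j363), |Γ_s| = 0.886
VSWR = (1 + |Γ_s|)/(1 − |Γ_s|)

VSWR ≈ 16.6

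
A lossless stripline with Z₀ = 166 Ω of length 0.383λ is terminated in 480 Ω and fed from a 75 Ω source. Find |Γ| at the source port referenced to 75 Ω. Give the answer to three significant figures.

|Γ| ≈ 0.623

βl = 2π × 0.383 = 138°
tan(βl) = -0.904
Z_in = Z_0·(Z_L + jZ_0·tanβl)/(Z_0 + jZ_L·tanβl) = 111 + j141 Ω
Γ_s = (Z_in − Z_s)/(Z_in + Z_s) = (36.3 + j141)/(186 + j141), |Γ_s| = 0.623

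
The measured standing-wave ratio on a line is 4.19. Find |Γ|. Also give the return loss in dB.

|Γ| = (S − 1)/(S + 1) = (4.19 − 1)/(4.19 + 1) = 3.19/5.19
RL = −20·log₁₀|Γ| = −20·log₁₀(0.615)

|Γ| ≈ 0.615; return loss ≈ 4.23 dB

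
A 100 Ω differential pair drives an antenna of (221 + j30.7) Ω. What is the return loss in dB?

Γ = (121 + j30.7)/(321 + j30.7), |Γ| = 0.387
RL = −20·log₁₀|Γ| = −20·log₁₀(0.387)

RL ≈ 8.24 dB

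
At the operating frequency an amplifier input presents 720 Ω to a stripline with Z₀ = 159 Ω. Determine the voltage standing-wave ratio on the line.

VSWR ≈ 4.53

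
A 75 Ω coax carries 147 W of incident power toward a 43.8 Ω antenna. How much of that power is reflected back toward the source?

Γ = (43.8 − 75)/(43.8 + 75) = -0.263
|Γ|² = 0.069
P_refl = |Γ|²·P_inc = 10.1 W, P_del = (1 − |Γ|²)·P_inc = 137 W

P_reflected ≈ 10.1 W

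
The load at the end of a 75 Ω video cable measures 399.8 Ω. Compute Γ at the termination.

Γ = 0.684

Γ = (Z_L − Z_0)/(Z_L + Z_0) = (399.8 − 75)/(399.8 + 75) = 324.8/474.8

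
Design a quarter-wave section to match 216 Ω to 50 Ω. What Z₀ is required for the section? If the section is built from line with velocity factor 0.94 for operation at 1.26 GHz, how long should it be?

Z_qwt = √(Z_0·R_L) = √(50 × 216) = √10800
λ = 0.94·c/f = 0.224 m, so l = λ/4 = 0.056 m

Z_qwt ≈ 104 Ω; length ≈ 5.6 cm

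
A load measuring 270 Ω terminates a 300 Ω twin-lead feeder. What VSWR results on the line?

VSWR ≈ 1.11

Γ = (270 − 300)/(270 + 300) = -0.0526
VSWR = (1 + 0.0526)/(1 − 0.0526)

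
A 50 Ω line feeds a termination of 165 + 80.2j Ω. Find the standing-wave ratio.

VSWR ≈ 4.14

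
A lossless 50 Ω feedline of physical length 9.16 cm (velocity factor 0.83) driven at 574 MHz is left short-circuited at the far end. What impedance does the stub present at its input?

Z_in ≈ +j201 Ω

λ = v/f = 0.83·c / 574 MHz = 0.434 m
βl = 2π·l/λ = 2π × 0.211 = 76°
tan(βl) = 4.02
For a short-circuited stub, Z_in = jZ_0·tan(βl)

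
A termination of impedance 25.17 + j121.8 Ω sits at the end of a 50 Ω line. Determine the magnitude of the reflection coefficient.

Γ = (Z_L − Z_0)/(Z_L + Z_0) = (-24.83 + j121.8)/(75.17 + j121.8)
|Γ| = 124/143

|Γ| ≈ 0.868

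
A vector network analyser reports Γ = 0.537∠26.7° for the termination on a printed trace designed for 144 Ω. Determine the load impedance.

Z_L ≈ 312 + j211 Ω

Z_L = Z_0·(1 + Γ)/(1 − Γ) = 144·(1.48 + j0.241)/(0.52 − j0.241)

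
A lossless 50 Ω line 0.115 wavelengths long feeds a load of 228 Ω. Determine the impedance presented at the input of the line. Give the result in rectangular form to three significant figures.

Z_in ≈ 23.6 − j50.8 Ω

βl = 2π × 0.115 = 41.4°
tan(βl) = tan(41.4°) = 0.882
Z_in = Z_0·(Z_L + jZ_0·tanβl)/(Z_0 + jZ_L·tanβl)
     = 50·(228 + j44.1)/(50 + j201)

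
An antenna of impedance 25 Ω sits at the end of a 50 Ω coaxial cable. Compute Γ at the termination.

Γ = -0.333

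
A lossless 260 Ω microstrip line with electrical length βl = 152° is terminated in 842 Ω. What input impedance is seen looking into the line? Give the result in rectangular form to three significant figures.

tan(βl) = tan(152°) = -0.532
Z_in = Z_0·(Z_L + jZ_0·tanβl)/(Z_0 + jZ_L·tanβl)
     = 260·(842 − j138)/(260 − j448)

Z_in ≈ 272 + j331 Ω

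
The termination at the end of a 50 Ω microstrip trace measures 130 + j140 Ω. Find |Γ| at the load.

|Γ| ≈ 0.707

Γ = (Z_L − Z_0)/(Z_L + Z_0) = (80 + j140)/(180 + j140)
|Γ| = 161/228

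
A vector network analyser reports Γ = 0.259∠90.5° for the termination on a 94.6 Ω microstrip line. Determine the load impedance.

Z_L ≈ 82.4 + j45.7 Ω

Z_L = Z_0·(1 + Γ)/(1 − Γ) = 94.6·(0.998 + j0.259)/(1 − j0.259)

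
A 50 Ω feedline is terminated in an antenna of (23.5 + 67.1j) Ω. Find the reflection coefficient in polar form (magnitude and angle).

Γ ≈ 0.725 ∠ 69.2°

Γ = (Z_L − Z_0)/(Z_L + Z_0) = (-26.5 + j67.1)/(73.5 + j67.1)
|Γ| = 72.1/99.5 = 0.725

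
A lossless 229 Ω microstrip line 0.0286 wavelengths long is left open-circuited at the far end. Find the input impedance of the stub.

βl = 2π × 0.0286 = 10.3°
tan(βl) = 0.182
For an open-circuited stub, Z_in = −jZ_0·cot(βl) = −jZ_0/tan(βl)

Z_in ≈ −j1260 Ω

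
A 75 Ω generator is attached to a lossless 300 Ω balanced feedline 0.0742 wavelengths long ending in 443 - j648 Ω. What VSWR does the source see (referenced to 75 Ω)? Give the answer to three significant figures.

VSWR ≈ 11.2

βl = 2π × 0.0742 = 26.7°
tan(βl) = 0.503
Z_in = Z_0·(Z_L + jZ_0·tanβl)/(Z_0 + jZ_L·tanβl) = 113 − j278 Ω
Γ_s = (Z_in − Z_s)/(Z_in + Z_s) = (38.1 − j278)/(188 − j278), |Γ_s| = 0.836
VSWR = (1 + |Γ_s|)/(1 − |Γ_s|)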